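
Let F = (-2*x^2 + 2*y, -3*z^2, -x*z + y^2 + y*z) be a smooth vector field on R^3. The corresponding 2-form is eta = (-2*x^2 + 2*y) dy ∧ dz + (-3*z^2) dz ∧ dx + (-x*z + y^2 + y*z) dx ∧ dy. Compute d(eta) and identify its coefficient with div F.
d(eta) = (-5*x + y) dx ∧ dy ∧ dz; div F = -5*x + y

For a 2-form in R^3 of the form above, applying d gives a 3-form with coefficient ∂P/∂x + ∂Q/∂y + ∂R/∂z:
  ∂P/∂x = -4*x
  ∂Q/∂y = 0
  ∂R/∂z = -x + y
Sum = -5*x + y, which is exactly div F.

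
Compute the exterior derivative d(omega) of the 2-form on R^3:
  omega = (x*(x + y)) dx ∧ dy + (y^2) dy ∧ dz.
d(omega) = 0

For a 2-form omega = sum_{i<j} g_{ij} dx_i ∧ dx_j, the exterior derivative is
  d(omega) = sum_{i<j} d(g_{ij}) ∧ dx_i ∧ dx_j = sum_{i<j, k} (∂g_{ij}/∂x_k) dx_k ∧ dx_i ∧ dx_j.
Expand each term, using dx_k ∧ dx_i ∧ dx_j = sgn(permutation) dx_{(a)} ∧ dx_{(b)} ∧ dx_{(c)} with (a < b < c) sorted:

Collecting like 3-forms: d(omega) = 0.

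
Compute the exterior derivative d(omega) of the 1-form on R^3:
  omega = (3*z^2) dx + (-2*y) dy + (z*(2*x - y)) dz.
d(omega) = (-4*z) dx ∧ dz + (-z) dy ∧ dz

For a 1-form omega = sum_i f_i dx_i, the exterior derivative is
  d(omega) = sum_{i < j} (∂f_j/∂x_i - ∂f_i/∂x_j) dx_i ∧ dx_j.
  coefficient of dx ∧ dz: ∂f_3/∂x - ∂f_1/∂z = ∂(z*(2*x - y))/∂x - ∂(3*z^2)/∂z = -4*z
  coefficient of dy ∧ dz: ∂f_3/∂y - ∂f_2/∂z = ∂(z*(2*x - y))/∂y - ∂(-2*y)/∂z = -z
Assembling: d(omega) = (-4*z) dx ∧ dz + (-z) dy ∧ dz.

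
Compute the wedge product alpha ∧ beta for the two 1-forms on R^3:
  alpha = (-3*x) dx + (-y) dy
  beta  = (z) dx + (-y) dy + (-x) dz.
alpha ∧ beta = (y*(3*x + z)) dx ∧ dy + (3*x^2) dx ∧ dz + (x*y) dy ∧ dz

Distribute the wedge, using dx_i ∧ dx_j = -dx_j ∧ dx_i and dx_i ∧ dx_i = 0. For each pair (i, j) with i < j, the coefficient of dx_i ∧ dx_j in alpha ∧ beta is (alpha_i * beta_j - alpha_j * beta_i). Collecting: alpha ∧ beta = (y*(3*x + z)) dx ∧ dy + (3*x^2) dx ∧ dz + (x*y) dy ∧ dz.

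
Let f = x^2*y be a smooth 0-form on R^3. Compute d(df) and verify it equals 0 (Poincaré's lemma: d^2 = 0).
d(df) = 0

Step 1: df = sum_i (∂f/∂x_i) dx_i = (2*x*y) dx + (x^2) dy + (0) dz.
Step 2: Apply d again. Using the 1-form formula, the coefficient of dx ∧ dy in d(df) is ∂^2 f/∂x ∂y - ∂^2 f/∂y ∂x = (2*x) - (2*x) = 0 (equality of mixed partials for smooth f).
Similarly for dx ∧ dz and dy ∧ dz — all coefficients vanish. So d(df) = 0.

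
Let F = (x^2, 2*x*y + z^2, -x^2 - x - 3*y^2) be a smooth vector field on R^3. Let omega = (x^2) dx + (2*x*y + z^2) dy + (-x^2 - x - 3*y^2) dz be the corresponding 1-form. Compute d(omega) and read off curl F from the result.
d(omega) = (-6*y - 2*z) dy ∧ dz + (2*x + 1) dz ∧ dx + (2*y) dx ∧ dy; curl F = (-6*y - 2*z, 2*x + 1, 2*y)

d omega = sum_{i<j} (∂f_j/∂x_i - ∂f_i/∂x_j) dx_i ∧ dx_j. Under the identification (dy ∧ dz, dz ∧ dx, dx ∧ dy) ↔ (e_x, e_y, e_z), the coefficients are exactly the components of curl F. Compute:
  ∂R/∂y - ∂Q/∂z = (-6*y) - (2*z) = -6*y - 2*z
  ∂P/∂z - ∂R/∂x = (0) - (-2*x - 1) = 2*x + 1
  ∂Q/∂x - ∂P/∂y = (2*y) - (0) = 2*y.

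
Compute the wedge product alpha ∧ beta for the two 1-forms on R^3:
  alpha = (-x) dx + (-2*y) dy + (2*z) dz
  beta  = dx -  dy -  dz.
alpha ∧ beta = (x + 2*y) dx ∧ dy + (x - 2*z) dx ∧ dz + (2*y + 2*z) dy ∧ dz

Distribute the wedge, using dx_i ∧ dx_j = -dx_j ∧ dx_i and dx_i ∧ dx_i = 0. For each pair (i, j) with i < j, the coefficient of dx_i ∧ dx_j in alpha ∧ beta is (alpha_i * beta_j - alpha_j * beta_i). Collecting: alpha ∧ beta = (x + 2*y) dx ∧ dy + (x - 2*z) dx ∧ dz + (2*y + 2*z) dy ∧ dz.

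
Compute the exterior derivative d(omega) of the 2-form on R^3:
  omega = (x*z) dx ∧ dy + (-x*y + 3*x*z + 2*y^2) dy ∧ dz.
d(omega) = (x - y + 3*z) dx ∧ dy ∧ dz

For a 2-form omega = sum_{i<j} g_{ij} dx_i ∧ dx_j, the exterior derivative is
  d(omega) = sum_{i<j} d(g_{ij}) ∧ dx_i ∧ dx_j = sum_{i<j, k} (∂g_{ij}/∂x_k) dx_k ∧ dx_i ∧ dx_j.
Expand each term, using dx_k ∧ dx_i ∧ dx_j = sgn(permutation) dx_{(a)} ∧ dx_{(b)} ∧ dx_{(c)} with (a < b < c) sorted:
  d(x*z) includes (∂/∂z)(x*z) dz = (x) dz, which multiplied by dx ∧ dy gives (x) dx ∧ dy ∧ dz
  d(-x*y + 3*x*z + 2*y^2) includes (∂/∂x)(-x*y + 3*x*z + 2*y^2) dx = (-y + 3*z) dx, which multiplied by dy ∧ dz gives (-y + 3*z) dx ∧ dy ∧ dz
Collecting like 3-forms: d(omega) = (x - y + 3*z) dx ∧ dy ∧ dz.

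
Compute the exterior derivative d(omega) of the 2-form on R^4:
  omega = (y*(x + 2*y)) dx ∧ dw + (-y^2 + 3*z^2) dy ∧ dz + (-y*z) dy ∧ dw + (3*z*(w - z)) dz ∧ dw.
d(omega) = (-x - 4*y) dx ∧ dy ∧ dw + (y) dy ∧ dz ∧ dw

For a 2-form omega = sum_{i<j} g_{ij} dx_i ∧ dx_j, the exterior derivative is
  d(omega) = sum_{i<j} d(g_{ij}) ∧ dx_i ∧ dx_j = sum_{i<j, k} (∂g_{ij}/∂x_k) dx_k ∧ dx_i ∧ dx_j.
Expand each term, using dx_k ∧ dx_i ∧ dx_j = sgn(permutation) dx_{(a)} ∧ dx_{(b)} ∧ dx_{(c)} with (a < b < c) sorted:
  d(y*(x + 2*y)) includes (∂/∂y)(y*(x + 2*y)) dy = (x + 4*y) dy, which multiplied by dx ∧ dw gives (-x - 4*y) dx ∧ dy ∧ dw
  d(-y*z) includes (∂/∂z)(-y*z) dz = (-y) dz, which multiplied by dy ∧ dw gives (y) dy ∧ dz ∧ dw
Collecting like 3-forms: d(omega) = (-x - 4*y) dx ∧ dy ∧ dw + (y) dy ∧ dz ∧ dw.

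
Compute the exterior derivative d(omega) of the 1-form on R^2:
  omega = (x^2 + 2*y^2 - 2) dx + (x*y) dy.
d(omega) = (-3*y) dx ∧ dy

For a 1-form omega = sum_i f_i dx_i, the exterior derivative is
  d(omega) = sum_{i < j} (∂f_j/∂x_i - ∂f_i/∂x_j) dx_i ∧ dx_j.
  coefficient of dx ∧ dy: ∂f_2/∂x - ∂f_1/∂y = ∂(x*y)/∂x - ∂(x^2 + 2*y^2 - 2)/∂y = -3*y
Assembling: d(omega) = (-3*y) dx ∧ dy.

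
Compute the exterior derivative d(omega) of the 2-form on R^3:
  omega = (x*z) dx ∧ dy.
d(omega) = (x) dx ∧ dy ∧ dz

For a 2-form omega = sum_{i<j} g_{ij} dx_i ∧ dx_j, the exterior derivative is
  d(omega) = sum_{i<j} d(g_{ij}) ∧ dx_i ∧ dx_j = sum_{i<j, k} (∂g_{ij}/∂x_k) dx_k ∧ dx_i ∧ dx_j.
Expand each term, using dx_k ∧ dx_i ∧ dx_j = sgn(permutation) dx_{(a)} ∧ dx_{(b)} ∧ dx_{(c)} with (a < b < c) sorted:
  d(x*z) includes (∂/∂z)(x*z) dz = (x) dz, which multiplied by dx ∧ dy gives (x) dx ∧ dy ∧ dz
Collecting like 3-forms: d(omega) = (x) dx ∧ dy ∧ dz.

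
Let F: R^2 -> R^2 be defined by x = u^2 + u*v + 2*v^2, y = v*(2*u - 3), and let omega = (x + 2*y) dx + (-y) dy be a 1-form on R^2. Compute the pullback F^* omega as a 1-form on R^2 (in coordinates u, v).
F^* omega = (2*u^3 + 11*u^2*v + 5*u*v^2 - 12*u*v + 2*v^3) du + (u^3 + 5*u^2*v + 22*u*v^2 + 6*u*v + 8*v^3 - 24*v^2 - 9*v) dv

Using F^*(f dg) = (f ∘ F) d(g ∘ F), substitute each coordinate x_i by F_i(u, v) in f_i, and replace dx_i by d F_i = (∂F_i/∂u) du + (∂F_i/∂v) dv.
  For the x component: f_1(F) = u^2 + 5*u*v + 2*v^2 - 6*v; d F_1 = (2*u + v) du + (u + 4*v) dv
  For the y component: f_2(F) = v*(3 - 2*u); d F_2 = (2*v) du + (2*u - 3) dv
Combining and collecting du, dv coefficients:
  coeff of du: 2*u^3 + 11*u^2*v + 5*u*v^2 - 12*u*v + 2*v^3
  coeff of dv: u^3 + 5*u^2*v + 22*u*v^2 + 6*u*v + 8*v^3 - 24*v^2 - 9*v
F^* omega = (2*u^3 + 11*u^2*v + 5*u*v^2 - 12*u*v + 2*v^3) du + (u^3 + 5*u^2*v + 22*u*v^2 + 6*u*v + 8*v^3 - 24*v^2 - 9*v) dv.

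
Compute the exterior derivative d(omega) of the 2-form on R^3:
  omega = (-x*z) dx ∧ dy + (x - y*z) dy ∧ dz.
d(omega) = (1 - x) dx ∧ dy ∧ dz

For a 2-form omega = sum_{i<j} g_{ij} dx_i ∧ dx_j, the exterior derivative is
  d(omega) = sum_{i<j} d(g_{ij}) ∧ dx_i ∧ dx_j = sum_{i<j, k} (∂g_{ij}/∂x_k) dx_k ∧ dx_i ∧ dx_j.
Expand each term, using dx_k ∧ dx_i ∧ dx_j = sgn(permutation) dx_{(a)} ∧ dx_{(b)} ∧ dx_{(c)} with (a < b < c) sorted:
  d(-x*z) includes (∂/∂z)(-x*z) dz = (-x) dz, which multiplied by dx ∧ dy gives (-x) dx ∧ dy ∧ dz
  d(x - y*z) includes (∂/∂x)(x - y*z) dx = (1) dx, which multiplied by dy ∧ dz gives (1) dx ∧ dy ∧ dz
Collecting like 3-forms: d(omega) = (1 - x) dx ∧ dy ∧ dz.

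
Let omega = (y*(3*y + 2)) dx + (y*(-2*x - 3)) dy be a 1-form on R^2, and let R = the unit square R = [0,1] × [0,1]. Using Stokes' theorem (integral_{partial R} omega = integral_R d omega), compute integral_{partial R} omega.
integral_(partial R) omega = -6

Stokes: integral_partial_R omega = integral_R d omega with d omega = (∂Q/∂x - ∂P/∂y) dx ∧ dy.
  ∂Q/∂x = -2*y
  ∂P/∂y = 6*y + 2
  integrand = ∂Q/∂x - ∂P/∂y = -8*y - 2.
Integrating over R: integral_0^1 integral_0^1 (-8*y - 2) dx dy = -6.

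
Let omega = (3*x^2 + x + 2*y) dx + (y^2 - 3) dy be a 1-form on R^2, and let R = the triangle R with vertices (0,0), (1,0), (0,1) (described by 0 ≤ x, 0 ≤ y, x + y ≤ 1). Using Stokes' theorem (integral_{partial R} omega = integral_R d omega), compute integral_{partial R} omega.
integral_(partial R) omega = -1

Stokes: integral_partial_R omega = integral_R d omega with d omega = (∂Q/∂x - ∂P/∂y) dx ∧ dy.
  ∂Q/∂x = 0
  ∂P/∂y = 2
  integrand = ∂Q/∂x - ∂P/∂y = -2.
Integrating over R: integral_0^1 integral_0^{1-x} (-2) dy dx = -1.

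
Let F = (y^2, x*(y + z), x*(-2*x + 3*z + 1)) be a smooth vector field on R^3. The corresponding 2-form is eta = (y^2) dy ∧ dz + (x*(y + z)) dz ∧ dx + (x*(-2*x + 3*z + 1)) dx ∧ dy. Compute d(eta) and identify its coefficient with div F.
d(eta) = (4*x) dx ∧ dy ∧ dz; div F = 4*x

For a 2-form in R^3 of the form above, applying d gives a 3-form with coefficient ∂P/∂x + ∂Q/∂y + ∂R/∂z:
  ∂P/∂x = 0
  ∂Q/∂y = x
  ∂R/∂z = 3*x
Sum = 4*x, which is exactly div F.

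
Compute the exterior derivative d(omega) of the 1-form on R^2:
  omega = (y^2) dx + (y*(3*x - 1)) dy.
d(omega) = (y) dx ∧ dy

For a 1-form omega = sum_i f_i dx_i, the exterior derivative is
  d(omega) = sum_{i < j} (∂f_j/∂x_i - ∂f_i/∂x_j) dx_i ∧ dx_j.
  coefficient of dx ∧ dy: ∂f_2/∂x - ∂f_1/∂y = ∂(y*(3*x - 1))/∂x - ∂(y^2)/∂y = y
Assembling: d(omega) = (y) dx ∧ dy.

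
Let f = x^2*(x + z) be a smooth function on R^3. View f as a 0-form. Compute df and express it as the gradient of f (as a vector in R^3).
df = (x*(3*x + 2*z)) dx + (0) dy + (x^2) dz; grad f = (x*(3*x + 2*z), 0, x^2)

For a 0-form f, d f = (∂f/∂x) dx + (∂f/∂y) dy + (∂f/∂z) dz. The components of the vector representation are exactly the entries of grad f in Cartesian coordinates:
  ∂f/∂x = x*(3*x + 2*z)
  ∂f/∂y = 0
  ∂f/∂z = x^2.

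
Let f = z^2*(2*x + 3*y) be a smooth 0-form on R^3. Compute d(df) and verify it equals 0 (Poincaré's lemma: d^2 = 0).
d(df) = 0

Step 1: df = sum_i (∂f/∂x_i) dx_i = (2*z^2) dx + (3*z^2) dy + (2*z*(2*x + 3*y)) dz.
Step 2: Apply d again. Using the 1-form formula, the coefficient of dx ∧ dy in d(df) is ∂^2 f/∂x ∂y - ∂^2 f/∂y ∂x = (0) - (0) = 0 (equality of mixed partials for smooth f).
Similarly for dx ∧ dz and dy ∧ dz — all coefficients vanish. So d(df) = 0.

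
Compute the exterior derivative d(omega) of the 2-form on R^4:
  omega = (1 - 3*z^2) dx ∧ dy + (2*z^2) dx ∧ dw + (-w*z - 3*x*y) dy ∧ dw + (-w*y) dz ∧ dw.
d(omega) = (-6*z) dx ∧ dy ∧ dz + (-4*z) dx ∧ dz ∧ dw + (-3*y) dx ∧ dy ∧ dw

For a 2-form omega = sum_{i<j} g_{ij} dx_i ∧ dx_j, the exterior derivative is
  d(omega) = sum_{i<j} d(g_{ij}) ∧ dx_i ∧ dx_j = sum_{i<j, k} (∂g_{ij}/∂x_k) dx_k ∧ dx_i ∧ dx_j.
Expand each term, using dx_k ∧ dx_i ∧ dx_j = sgn(permutation) dx_{(a)} ∧ dx_{(b)} ∧ dx_{(c)} with (a < b < c) sorted:
  d(1 - 3*z^2) includes (∂/∂z)(1 - 3*z^2) dz = (-6*z) dz, which multiplied by dx ∧ dy gives (-6*z) dx ∧ dy ∧ dz
  d(2*z^2) includes (∂/∂z)(2*z^2) dz = (4*z) dz, which multiplied by dx ∧ dw gives (-4*z) dx ∧ dz ∧ dw
  d(-w*z - 3*x*y) includes (∂/∂x)(-w*z - 3*x*y) dx = (-3*y) dx, which multiplied by dy ∧ dw gives (-3*y) dx ∧ dy ∧ dw
  d(-w*z - 3*x*y) includes (∂/∂z)(-w*z - 3*x*y) dz = (-w) dz, which multiplied by dy ∧ dw gives (w) dy ∧ dz ∧ dw
  d(-w*y) includes (∂/∂y)(-w*y) dy = (-w) dy, which multiplied by dz ∧ dw gives (-w) dy ∧ dz ∧ dw
Collecting like 3-forms: d(omega) = (-6*z) dx ∧ dy ∧ dz + (-4*z) dx ∧ dz ∧ dw + (-3*y) dx ∧ dy ∧ dw.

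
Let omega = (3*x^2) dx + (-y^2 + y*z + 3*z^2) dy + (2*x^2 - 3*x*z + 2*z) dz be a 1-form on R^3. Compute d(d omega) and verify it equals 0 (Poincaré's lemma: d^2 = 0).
d(d omega) = 0

Step 1: d omega = sum_{i<j} (∂f_j/∂x_i - ∂f_i/∂x_j) dx_i ∧ dx_j:
  coeff of dx ∧ dy: 0
  coeff of dx ∧ dz: 4*x - 3*z
  coeff of dy ∧ dz: -y - 6*z
Step 2: Apply d again to each 2-form coefficient. The only possible 3-form in R^3 is dx ∧ dy ∧ dz, with coefficient
  ∂(coeff of dy∧dz)/∂x - ∂(coeff of dx∧dz)/∂y + ∂(coeff of dx∧dy)/∂z
  = ∂/∂x (-y - 6*z) - ∂/∂y (4*x - 3*z) + ∂/∂z (0).
Each of these terms simplifies to sums of mixed partials that cancel in pairs. The result is 0 (by equality of mixed partials for smooth functions — Schwarz / Clairaut).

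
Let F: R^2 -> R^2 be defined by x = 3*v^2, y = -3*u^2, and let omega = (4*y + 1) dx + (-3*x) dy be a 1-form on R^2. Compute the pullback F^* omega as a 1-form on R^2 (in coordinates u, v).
F^* omega = (54*u*v^2) du + (6*v*(1 - 12*u^2)) dv

Using F^*(f dg) = (f ∘ F) d(g ∘ F), substitute each coordinate x_i by F_i(u, v) in f_i, and replace dx_i by d F_i = (∂F_i/∂u) du + (∂F_i/∂v) dv.
  For the x component: f_1(F) = 1 - 12*u^2; d F_1 = (0) du + (6*v) dv
  For the y component: f_2(F) = -9*v^2; d F_2 = (-6*u) du + (0) dv
Combining and collecting du, dv coefficients:
  coeff of du: 54*u*v^2
  coeff of dv: 6*v*(1 - 12*u^2)
F^* omega = (54*u*v^2) du + (6*v*(1 - 12*u^2)) dv.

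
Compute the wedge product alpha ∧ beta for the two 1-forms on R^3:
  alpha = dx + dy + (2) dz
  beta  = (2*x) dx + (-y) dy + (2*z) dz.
alpha ∧ beta = (-2*x - y) dx ∧ dy + (-4*x + 2*z) dx ∧ dz + (2*y + 2*z) dy ∧ dz

Distribute the wedge, using dx_i ∧ dx_j = -dx_j ∧ dx_i and dx_i ∧ dx_i = 0. For each pair (i, j) with i < j, the coefficient of dx_i ∧ dx_j in alpha ∧ beta is (alpha_i * beta_j - alpha_j * beta_i). Collecting: alpha ∧ beta = (-2*x - y) dx ∧ dy + (-4*x + 2*z) dx ∧ dz + (2*y + 2*z) dy ∧ dz.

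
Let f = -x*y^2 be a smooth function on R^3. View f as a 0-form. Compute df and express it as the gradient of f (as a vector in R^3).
df = (-y^2) dx + (-2*x*y) dy + (0) dz; grad f = (-y^2, -2*x*y, 0)

For a 0-form f, d f = (∂f/∂x) dx + (∂f/∂y) dy + (∂f/∂z) dz. The components of the vector representation are exactly the entries of grad f in Cartesian coordinates:
  ∂f/∂x = -y^2
  ∂f/∂y = -2*x*y
  ∂f/∂z = 0.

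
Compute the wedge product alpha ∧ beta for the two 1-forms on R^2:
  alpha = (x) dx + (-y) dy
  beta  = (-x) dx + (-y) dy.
alpha ∧ beta = (-2*x*y) dx ∧ dy

Distribute the wedge, using dx_i ∧ dx_j = -dx_j ∧ dx_i and dx_i ∧ dx_i = 0. For each pair (i, j) with i < j, the coefficient of dx_i ∧ dx_j in alpha ∧ beta is (alpha_i * beta_j - alpha_j * beta_i). Collecting: alpha ∧ beta = (-2*x*y) dx ∧ dy.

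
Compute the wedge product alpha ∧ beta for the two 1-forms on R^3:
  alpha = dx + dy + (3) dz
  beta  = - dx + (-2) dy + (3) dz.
alpha ∧ beta = (-1) dx ∧ dy + (6) dx ∧ dz + (9) dy ∧ dz

Distribute the wedge, using dx_i ∧ dx_j = -dx_j ∧ dx_i and dx_i ∧ dx_i = 0. For each pair (i, j) with i < j, the coefficient of dx_i ∧ dx_j in alpha ∧ beta is (alpha_i * beta_j - alpha_j * beta_i). Collecting: alpha ∧ beta = (-1) dx ∧ dy + (6) dx ∧ dz + (9) dy ∧ dz.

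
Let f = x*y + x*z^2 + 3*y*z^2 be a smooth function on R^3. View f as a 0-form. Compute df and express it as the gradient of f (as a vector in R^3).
df = (y + z^2) dx + (x + 3*z^2) dy + (2*z*(x + 3*y)) dz; grad f = (y + z^2, x + 3*z^2, 2*z*(x + 3*y))

For a 0-form f, d f = (∂f/∂x) dx + (∂f/∂y) dy + (∂f/∂z) dz. The components of the vector representation are exactly the entries of grad f in Cartesian coordinates:
  ∂f/∂x = y + z^2
  ∂f/∂y = x + 3*z^2
  ∂f/∂z = 2*z*(x + 3*y).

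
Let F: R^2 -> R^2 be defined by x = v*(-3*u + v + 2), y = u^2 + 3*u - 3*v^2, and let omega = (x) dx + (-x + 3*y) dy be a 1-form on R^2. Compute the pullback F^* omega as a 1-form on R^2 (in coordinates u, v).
F^* omega = (6*u^3 + 6*u^2*v + 27*u^2 - 11*u*v^2 + 5*u*v + 27*u - 3*v^3 - 36*v^2 - 6*v) du + (v*(-9*u^2 - 27*u*v - 66*u + 62*v^2 + 18*v + 4)) dv

Using F^*(f dg) = (f ∘ F) d(g ∘ F), substitute each coordinate x_i by F_i(u, v) in f_i, and replace dx_i by d F_i = (∂F_i/∂u) du + (∂F_i/∂v) dv.
  For the x component: f_1(F) = v*(-3*u + v + 2); d F_1 = (-3*v) du + (-3*u + 2*v + 2) dv
  For the y component: f_2(F) = 3*u^2 + 3*u*v + 9*u - 10*v^2 - 2*v; d F_2 = (2*u + 3) du + (-6*v) dv
Combining and collecting du, dv coefficients:
  coeff of du: 6*u^3 + 6*u^2*v + 27*u^2 - 11*u*v^2 + 5*u*v + 27*u - 3*v^3 - 36*v^2 - 6*v
  coeff of dv: v*(-9*u^2 - 27*u*v - 66*u + 62*v^2 + 18*v + 4)
F^* omega = (6*u^3 + 6*u^2*v + 27*u^2 - 11*u*v^2 + 5*u*v + 27*u - 3*v^3 - 36*v^2 - 6*v) du + (v*(-9*u^2 - 27*u*v - 66*u + 62*v^2 + 18*v + 4)) dv.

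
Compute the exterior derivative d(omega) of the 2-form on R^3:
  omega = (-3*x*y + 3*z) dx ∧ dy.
d(omega) = (3) dx ∧ dy ∧ dz

For a 2-form omega = sum_{i<j} g_{ij} dx_i ∧ dx_j, the exterior derivative is
  d(omega) = sum_{i<j} d(g_{ij}) ∧ dx_i ∧ dx_j = sum_{i<j, k} (∂g_{ij}/∂x_k) dx_k ∧ dx_i ∧ dx_j.
Expand each term, using dx_k ∧ dx_i ∧ dx_j = sgn(permutation) dx_{(a)} ∧ dx_{(b)} ∧ dx_{(c)} with (a < b < c) sorted:
  d(-3*x*y + 3*z) includes (∂/∂z)(-3*x*y + 3*z) dz = (3) dz, which multiplied by dx ∧ dy gives (3) dx ∧ dy ∧ dz
Collecting like 3-forms: d(omega) = (3) dx ∧ dy ∧ dz.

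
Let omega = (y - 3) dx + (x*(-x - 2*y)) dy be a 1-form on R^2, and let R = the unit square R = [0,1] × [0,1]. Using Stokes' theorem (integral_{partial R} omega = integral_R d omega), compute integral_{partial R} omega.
integral_(partial R) omega = -3

Stokes: integral_partial_R omega = integral_R d omega with d omega = (∂Q/∂x - ∂P/∂y) dx ∧ dy.
  ∂Q/∂x = -2*x - 2*y
  ∂P/∂y = 1
  integrand = ∂Q/∂x - ∂P/∂y = -2*x - 2*y - 1.
Integrating over R: integral_0^1 integral_0^1 (-2*x - 2*y - 1) dx dy = -3.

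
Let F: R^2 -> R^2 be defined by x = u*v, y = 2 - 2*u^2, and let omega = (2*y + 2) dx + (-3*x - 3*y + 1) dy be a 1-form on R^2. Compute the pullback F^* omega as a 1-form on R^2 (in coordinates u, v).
F^* omega = (-24*u^3 + 8*u^2*v + 20*u + 6*v) du + (-4*u^3 + 6*u) dv

Using F^*(f dg) = (f ∘ F) d(g ∘ F), substitute each coordinate x_i by F_i(u, v) in f_i, and replace dx_i by d F_i = (∂F_i/∂u) du + (∂F_i/∂v) dv.
  For the x component: f_1(F) = 6 - 4*u^2; d F_1 = (v) du + (u) dv
  For the y component: f_2(F) = 6*u^2 - 3*u*v - 5; d F_2 = (-4*u) du + (0) dv
Combining and collecting du, dv coefficients:
  coeff of du: -24*u^3 + 8*u^2*v + 20*u + 6*v
  coeff of dv: -4*u^3 + 6*u
F^* omega = (-24*u^3 + 8*u^2*v + 20*u + 6*v) du + (-4*u^3 + 6*u) dv.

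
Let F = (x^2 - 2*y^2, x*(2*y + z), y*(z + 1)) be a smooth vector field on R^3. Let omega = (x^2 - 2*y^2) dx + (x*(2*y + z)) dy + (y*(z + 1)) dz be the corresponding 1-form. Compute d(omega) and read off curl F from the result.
d(omega) = (-x + z + 1) dy ∧ dz + (0) dz ∧ dx + (6*y + z) dx ∧ dy; curl F = (-x + z + 1, 0, 6*y + z)

d omega = sum_{i<j} (∂f_j/∂x_i - ∂f_i/∂x_j) dx_i ∧ dx_j. Under the identification (dy ∧ dz, dz ∧ dx, dx ∧ dy) ↔ (e_x, e_y, e_z), the coefficients are exactly the components of curl F. Compute:
  ∂R/∂y - ∂Q/∂z = (z + 1) - (x) = -x + z + 1
  ∂P/∂z - ∂R/∂x = (0) - (0) = 0
  ∂Q/∂x - ∂P/∂y = (2*y + z) - (-4*y) = 6*y + z.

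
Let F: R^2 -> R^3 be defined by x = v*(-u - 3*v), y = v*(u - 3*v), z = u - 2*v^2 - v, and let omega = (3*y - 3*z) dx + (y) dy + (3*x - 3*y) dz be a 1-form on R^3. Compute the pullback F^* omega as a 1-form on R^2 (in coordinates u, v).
F^* omega = (v*(-2*u*v - 3*u - 3*v)) du + (-2*u^2*v + 3*u^2 + 21*u*v + 36*v^3 - 18*v^2) dv

Using F^*(f dg) = (f ∘ F) d(g ∘ F), substitute each coordinate x_i by F_i(u, v) in f_i, and replace dx_i by d F_i = (∂F_i/∂u) du + (∂F_i/∂v) dv.
  For the x component: f_1(F) = 3*u*v - 3*u - 3*v^2 + 3*v; d F_1 = (-v) du + (-u - 6*v) dv
  For the y component: f_2(F) = v*(u - 3*v); d F_2 = (v) du + (u - 6*v) dv
  For the z component: f_3(F) = -6*u*v; d F_3 = (1) du + (-4*v - 1) dv
Combining and collecting du, dv coefficients:
  coeff of du: v*(-2*u*v - 3*u - 3*v)
  coeff of dv: -2*u^2*v + 3*u^2 + 21*u*v + 36*v^3 - 18*v^2
F^* omega = (v*(-2*u*v - 3*u - 3*v)) du + (-2*u^2*v + 3*u^2 + 21*u*v + 36*v^3 - 18*v^2) dv.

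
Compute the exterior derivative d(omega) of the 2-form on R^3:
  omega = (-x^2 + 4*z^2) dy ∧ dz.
d(omega) = (-2*x) dx ∧ dy ∧ dz

For a 2-form omega = sum_{i<j} g_{ij} dx_i ∧ dx_j, the exterior derivative is
  d(omega) = sum_{i<j} d(g_{ij}) ∧ dx_i ∧ dx_j = sum_{i<j, k} (∂g_{ij}/∂x_k) dx_k ∧ dx_i ∧ dx_j.
Expand each term, using dx_k ∧ dx_i ∧ dx_j = sgn(permutation) dx_{(a)} ∧ dx_{(b)} ∧ dx_{(c)} with (a < b < c) sorted:
  d(-x^2 + 4*z^2) includes (∂/∂x)(-x^2 + 4*z^2) dx = (-2*x) dx, which multiplied by dy ∧ dz gives (-2*x) dx ∧ dy ∧ dz
Collecting like 3-forms: d(omega) = (-2*x) dx ∧ dy ∧ dz.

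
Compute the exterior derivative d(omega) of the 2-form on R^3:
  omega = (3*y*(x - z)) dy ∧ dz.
d(omega) = (3*y) dx ∧ dy ∧ dz

For a 2-form omega = sum_{i<j} g_{ij} dx_i ∧ dx_j, the exterior derivative is
  d(omega) = sum_{i<j} d(g_{ij}) ∧ dx_i ∧ dx_j = sum_{i<j, k} (∂g_{ij}/∂x_k) dx_k ∧ dx_i ∧ dx_j.
Expand each term, using dx_k ∧ dx_i ∧ dx_j = sgn(permutation) dx_{(a)} ∧ dx_{(b)} ∧ dx_{(c)} with (a < b < c) sorted:
  d(3*y*(x - z)) includes (∂/∂x)(3*y*(x - z)) dx = (3*y) dx, which multiplied by dy ∧ dz gives (3*y) dx ∧ dy ∧ dz
Collecting like 3-forms: d(omega) = (3*y) dx ∧ dy ∧ dz.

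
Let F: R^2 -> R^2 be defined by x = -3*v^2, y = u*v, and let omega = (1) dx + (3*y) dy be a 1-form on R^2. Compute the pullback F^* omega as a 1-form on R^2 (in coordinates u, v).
F^* omega = (3*u*v^2) du + (3*v*(u^2 - 2)) dv

Using F^*(f dg) = (f ∘ F) d(g ∘ F), substitute each coordinate x_i by F_i(u, v) in f_i, and replace dx_i by d F_i = (∂F_i/∂u) du + (∂F_i/∂v) dv.
  For the x component: f_1(F) = 1; d F_1 = (0) du + (-6*v) dv
  For the y component: f_2(F) = 3*u*v; d F_2 = (v) du + (u) dv
Combining and collecting du, dv coefficients:
  coeff of du: 3*u*v^2
  coeff of dv: 3*v*(u^2 - 2)
F^* omega = (3*u*v^2) du + (3*v*(u^2 - 2)) dv.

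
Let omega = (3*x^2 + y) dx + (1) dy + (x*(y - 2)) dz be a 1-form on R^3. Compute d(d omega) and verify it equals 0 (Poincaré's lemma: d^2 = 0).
d(d omega) = 0

Step 1: d omega = sum_{i<j} (∂f_j/∂x_i - ∂f_i/∂x_j) dx_i ∧ dx_j:
  coeff of dx ∧ dy: -1
  coeff of dx ∧ dz: y - 2
  coeff of dy ∧ dz: x
Step 2: Apply d again to each 2-form coefficient. The only possible 3-form in R^3 is dx ∧ dy ∧ dz, with coefficient
  ∂(coeff of dy∧dz)/∂x - ∂(coeff of dx∧dz)/∂y + ∂(coeff of dx∧dy)/∂z
  = ∂/∂x (x) - ∂/∂y (y - 2) + ∂/∂z (-1).
Each of these terms simplifies to sums of mixed partials that cancel in pairs. The result is 0 (by equality of mixed partials for smooth functions — Schwarz / Clairaut).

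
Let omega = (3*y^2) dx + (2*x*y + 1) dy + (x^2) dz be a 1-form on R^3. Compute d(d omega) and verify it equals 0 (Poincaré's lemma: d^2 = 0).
d(d omega) = 0

Step 1: d omega = sum_{i<j} (∂f_j/∂x_i - ∂f_i/∂x_j) dx_i ∧ dx_j:
  coeff of dx ∧ dy: -4*y
  coeff of dx ∧ dz: 2*x
  coeff of dy ∧ dz: 0
Step 2: Apply d again to each 2-form coefficient. The only possible 3-form in R^3 is dx ∧ dy ∧ dz, with coefficient
  ∂(coeff of dy∧dz)/∂x - ∂(coeff of dx∧dz)/∂y + ∂(coeff of dx∧dy)/∂z
  = ∂/∂x (0) - ∂/∂y (2*x) + ∂/∂z (-4*y).
Each of these terms simplifies to sums of mixed partials that cancel in pairs. The result is 0 (by equality of mixed partials for smooth functions — Schwarz / Clairaut).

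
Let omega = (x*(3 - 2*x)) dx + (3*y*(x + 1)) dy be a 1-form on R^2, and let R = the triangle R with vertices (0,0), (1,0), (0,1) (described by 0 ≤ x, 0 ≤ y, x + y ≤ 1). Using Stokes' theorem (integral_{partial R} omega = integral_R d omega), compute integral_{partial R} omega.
integral_(partial R) omega = 1/2

Stokes: integral_partial_R omega = integral_R d omega with d omega = (∂Q/∂x - ∂P/∂y) dx ∧ dy.
  ∂Q/∂x = 3*y
  ∂P/∂y = 0
  integrand = ∂Q/∂x - ∂P/∂y = 3*y.
Integrating over R: integral_0^1 integral_0^{1-x} (3*y) dy dx = 1/2.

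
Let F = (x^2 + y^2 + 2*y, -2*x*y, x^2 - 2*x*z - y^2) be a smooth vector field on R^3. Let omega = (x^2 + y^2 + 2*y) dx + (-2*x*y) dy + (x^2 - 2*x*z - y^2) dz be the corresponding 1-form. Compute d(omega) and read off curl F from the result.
d(omega) = (-2*y) dy ∧ dz + (-2*x + 2*z) dz ∧ dx + (-4*y - 2) dx ∧ dy; curl F = (-2*y, -2*x + 2*z, -4*y - 2)

d omega = sum_{i<j} (∂f_j/∂x_i - ∂f_i/∂x_j) dx_i ∧ dx_j. Under the identification (dy ∧ dz, dz ∧ dx, dx ∧ dy) ↔ (e_x, e_y, e_z), the coefficients are exactly the components of curl F. Compute:
  ∂R/∂y - ∂Q/∂z = (-2*y) - (0) = -2*y
  ∂P/∂z - ∂R/∂x = (0) - (2*x - 2*z) = -2*x + 2*z
  ∂Q/∂x - ∂P/∂y = (-2*y) - (2*y + 2) = -4*y - 2.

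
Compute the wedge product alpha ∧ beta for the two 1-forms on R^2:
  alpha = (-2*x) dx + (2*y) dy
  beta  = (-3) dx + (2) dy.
alpha ∧ beta = (-4*x + 6*y) dx ∧ dy

Distribute the wedge, using dx_i ∧ dx_j = -dx_j ∧ dx_i and dx_i ∧ dx_i = 0. For each pair (i, j) with i < j, the coefficient of dx_i ∧ dx_j in alpha ∧ beta is (alpha_i * beta_j - alpha_j * beta_i). Collecting: alpha ∧ beta = (-4*x + 6*y) dx ∧ dy.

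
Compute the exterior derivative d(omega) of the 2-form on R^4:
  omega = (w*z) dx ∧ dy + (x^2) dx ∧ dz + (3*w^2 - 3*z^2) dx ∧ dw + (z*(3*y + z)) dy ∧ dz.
d(omega) = (w) dx ∧ dy ∧ dz + (z) dx ∧ dy ∧ dw + (6*z) dx ∧ dz ∧ dw

For a 2-form omega = sum_{i<j} g_{ij} dx_i ∧ dx_j, the exterior derivative is
  d(omega) = sum_{i<j} d(g_{ij}) ∧ dx_i ∧ dx_j = sum_{i<j, k} (∂g_{ij}/∂x_k) dx_k ∧ dx_i ∧ dx_j.
Expand each term, using dx_k ∧ dx_i ∧ dx_j = sgn(permutation) dx_{(a)} ∧ dx_{(b)} ∧ dx_{(c)} with (a < b < c) sorted:
  d(w*z) includes (∂/∂z)(w*z) dz = (w) dz, which multiplied by dx ∧ dy gives (w) dx ∧ dy ∧ dz
  d(w*z) includes (∂/∂w)(w*z) dw = (z) dw, which multiplied by dx ∧ dy gives (z) dx ∧ dy ∧ dw
  d(3*w^2 - 3*z^2) includes (∂/∂z)(3*w^2 - 3*z^2) dz = (-6*z) dz, which multiplied by dx ∧ dw gives (6*z) dx ∧ dz ∧ dw
Collecting like 3-forms: d(omega) = (w) dx ∧ dy ∧ dz + (z) dx ∧ dy ∧ dw + (6*z) dx ∧ dz ∧ dw.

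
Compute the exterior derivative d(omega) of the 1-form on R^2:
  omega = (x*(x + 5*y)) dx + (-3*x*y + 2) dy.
d(omega) = (-5*x - 3*y) dx ∧ dy

For a 1-form omega = sum_i f_i dx_i, the exterior derivative is
  d(omega) = sum_{i < j} (∂f_j/∂x_i - ∂f_i/∂x_j) dx_i ∧ dx_j.
  coefficient of dx ∧ dy: ∂f_2/∂x - ∂f_1/∂y = ∂(-3*x*y + 2)/∂x - ∂(x*(x + 5*y))/∂y = -5*x - 3*y
Assembling: d(omega) = (-5*x - 3*y) dx ∧ dy.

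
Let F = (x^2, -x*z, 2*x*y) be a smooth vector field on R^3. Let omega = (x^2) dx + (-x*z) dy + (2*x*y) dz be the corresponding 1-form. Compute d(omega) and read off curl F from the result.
d(omega) = (3*x) dy ∧ dz + (-2*y) dz ∧ dx + (-z) dx ∧ dy; curl F = (3*x, -2*y, -z)

d omega = sum_{i<j} (∂f_j/∂x_i - ∂f_i/∂x_j) dx_i ∧ dx_j. Under the identification (dy ∧ dz, dz ∧ dx, dx ∧ dy) ↔ (e_x, e_y, e_z), the coefficients are exactly the components of curl F. Compute:
  ∂R/∂y - ∂Q/∂z = (2*x) - (-x) = 3*x
  ∂P/∂z - ∂R/∂x = (0) - (2*y) = -2*y
  ∂Q/∂x - ∂P/∂y = (-z) - (0) = -z.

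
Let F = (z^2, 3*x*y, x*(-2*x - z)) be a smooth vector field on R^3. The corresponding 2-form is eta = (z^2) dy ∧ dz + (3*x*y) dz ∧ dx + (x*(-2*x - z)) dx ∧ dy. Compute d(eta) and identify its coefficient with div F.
d(eta) = (2*x) dx ∧ dy ∧ dz; div F = 2*x

For a 2-form in R^3 of the form above, applying d gives a 3-form with coefficient ∂P/∂x + ∂Q/∂y + ∂R/∂z:
  ∂P/∂x = 0
  ∂Q/∂y = 3*x
  ∂R/∂z = -x
Sum = 2*x, which is exactly div F.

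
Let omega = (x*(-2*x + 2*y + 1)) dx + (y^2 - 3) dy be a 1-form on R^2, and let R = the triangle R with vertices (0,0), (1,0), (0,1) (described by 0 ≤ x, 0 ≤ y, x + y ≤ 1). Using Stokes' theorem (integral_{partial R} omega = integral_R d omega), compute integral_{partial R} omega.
integral_(partial R) omega = -1/3

Stokes: integral_partial_R omega = integral_R d omega with d omega = (∂Q/∂x - ∂P/∂y) dx ∧ dy.
  ∂Q/∂x = 0
  ∂P/∂y = 2*x
  integrand = ∂Q/∂x - ∂P/∂y = -2*x.
Integrating over R: integral_0^1 integral_0^{1-x} (-2*x) dy dx = -1/3.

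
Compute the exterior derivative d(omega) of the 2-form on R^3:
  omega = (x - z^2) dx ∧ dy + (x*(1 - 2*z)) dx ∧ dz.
d(omega) = (-2*z) dx ∧ dy ∧ dz

For a 2-form omega = sum_{i<j} g_{ij} dx_i ∧ dx_j, the exterior derivative is
  d(omega) = sum_{i<j} d(g_{ij}) ∧ dx_i ∧ dx_j = sum_{i<j, k} (∂g_{ij}/∂x_k) dx_k ∧ dx_i ∧ dx_j.
Expand each term, using dx_k ∧ dx_i ∧ dx_j = sgn(permutation) dx_{(a)} ∧ dx_{(b)} ∧ dx_{(c)} with (a < b < c) sorted:
  d(x - z^2) includes (∂/∂z)(x - z^2) dz = (-2*z) dz, which multiplied by dx ∧ dy gives (-2*z) dx ∧ dy ∧ dz
Collecting like 3-forms: d(omega) = (-2*z) dx ∧ dy ∧ dz.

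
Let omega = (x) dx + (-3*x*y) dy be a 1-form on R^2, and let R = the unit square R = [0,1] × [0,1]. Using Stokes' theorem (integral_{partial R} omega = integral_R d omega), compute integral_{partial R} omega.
integral_(partial R) omega = -3/2

Stokes: integral_partial_R omega = integral_R d omega with d omega = (∂Q/∂x - ∂P/∂y) dx ∧ dy.
  ∂Q/∂x = -3*y
  ∂P/∂y = 0
  integrand = ∂Q/∂x - ∂P/∂y = -3*y.
Integrating over R: integral_0^1 integral_0^1 (-3*y) dx dy = -3/2.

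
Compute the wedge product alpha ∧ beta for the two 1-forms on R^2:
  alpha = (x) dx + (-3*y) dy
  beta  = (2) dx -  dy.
alpha ∧ beta = (-x + 6*y) dx ∧ dy

Distribute the wedge, using dx_i ∧ dx_j = -dx_j ∧ dx_i and dx_i ∧ dx_i = 0. For each pair (i, j) with i < j, the coefficient of dx_i ∧ dx_j in alpha ∧ beta is (alpha_i * beta_j - alpha_j * beta_i). Collecting: alpha ∧ beta = (-x + 6*y) dx ∧ dy.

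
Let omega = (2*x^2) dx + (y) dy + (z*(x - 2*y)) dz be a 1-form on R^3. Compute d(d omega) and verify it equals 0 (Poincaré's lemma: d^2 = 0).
d(d omega) = 0

Step 1: d omega = sum_{i<j} (∂f_j/∂x_i - ∂f_i/∂x_j) dx_i ∧ dx_j:
  coeff of dx ∧ dy: 0
  coeff of dx ∧ dz: z
  coeff of dy ∧ dz: -2*z
Step 2: Apply d again to each 2-form coefficient. The only possible 3-form in R^3 is dx ∧ dy ∧ dz, with coefficient
  ∂(coeff of dy∧dz)/∂x - ∂(coeff of dx∧dz)/∂y + ∂(coeff of dx∧dy)/∂z
  = ∂/∂x (-2*z) - ∂/∂y (z) + ∂/∂z (0).
Each of these terms simplifies to sums of mixed partials that cancel in pairs. The result is 0 (by equality of mixed partials for smooth functions — Schwarz / Clairaut).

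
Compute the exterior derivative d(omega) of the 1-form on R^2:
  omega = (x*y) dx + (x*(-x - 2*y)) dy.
d(omega) = (-3*x - 2*y) dx ∧ dy

For a 1-form omega = sum_i f_i dx_i, the exterior derivative is
  d(omega) = sum_{i < j} (∂f_j/∂x_i - ∂f_i/∂x_j) dx_i ∧ dx_j.
  coefficient of dx ∧ dy: ∂f_2/∂x - ∂f_1/∂y = ∂(x*(-x - 2*y))/∂x - ∂(x*y)/∂y = -3*x - 2*y
Assembling: d(omega) = (-3*x - 2*y) dx ∧ dy.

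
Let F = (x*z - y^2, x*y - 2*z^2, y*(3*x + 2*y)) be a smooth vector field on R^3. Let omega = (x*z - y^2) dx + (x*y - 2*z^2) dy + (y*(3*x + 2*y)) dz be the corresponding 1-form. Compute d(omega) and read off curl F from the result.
d(omega) = (3*x + 4*y + 4*z) dy ∧ dz + (x - 3*y) dz ∧ dx + (3*y) dx ∧ dy; curl F = (3*x + 4*y + 4*z, x - 3*y, 3*y)

d omega = sum_{i<j} (∂f_j/∂x_i - ∂f_i/∂x_j) dx_i ∧ dx_j. Under the identification (dy ∧ dz, dz ∧ dx, dx ∧ dy) ↔ (e_x, e_y, e_z), the coefficients are exactly the components of curl F. Compute:
  ∂R/∂y - ∂Q/∂z = (3*x + 4*y) - (-4*z) = 3*x + 4*y + 4*z
  ∂P/∂z - ∂R/∂x = (x) - (3*y) = x - 3*y
  ∂Q/∂x - ∂P/∂y = (y) - (-2*y) = 3*y.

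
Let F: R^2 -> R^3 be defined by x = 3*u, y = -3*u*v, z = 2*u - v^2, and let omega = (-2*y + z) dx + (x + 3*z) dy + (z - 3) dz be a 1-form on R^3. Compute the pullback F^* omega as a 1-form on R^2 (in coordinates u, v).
F^* omega = (-9*u*v + 10*u + 9*v^3 - 5*v^2 - 6) du + (-27*u^2 + 9*u*v^2 - 4*u*v + 2*v^3 + 6*v) dv

Using F^*(f dg) = (f ∘ F) d(g ∘ F), substitute each coordinate x_i by F_i(u, v) in f_i, and replace dx_i by d F_i = (∂F_i/∂u) du + (∂F_i/∂v) dv.
  For the x component: f_1(F) = 6*u*v + 2*u - v^2; d F_1 = (3) du + (0) dv
  For the y component: f_2(F) = 9*u - 3*v^2; d F_2 = (-3*v) du + (-3*u) dv
  For the z component: f_3(F) = 2*u - v^2 - 3; d F_3 = (2) du + (-2*v) dv
Combining and collecting du, dv coefficients:
  coeff of du: -9*u*v + 10*u + 9*v^3 - 5*v^2 - 6
  coeff of dv: -27*u^2 + 9*u*v^2 - 4*u*v + 2*v^3 + 6*v
F^* omega = (-9*u*v + 10*u + 9*v^3 - 5*v^2 - 6) du + (-27*u^2 + 9*u*v^2 - 4*u*v + 2*v^3 + 6*v) dv.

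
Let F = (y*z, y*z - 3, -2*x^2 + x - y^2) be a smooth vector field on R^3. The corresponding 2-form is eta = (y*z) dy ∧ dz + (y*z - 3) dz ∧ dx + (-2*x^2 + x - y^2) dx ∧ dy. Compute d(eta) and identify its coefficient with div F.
d(eta) = (z) dx ∧ dy ∧ dz; div F = z

For a 2-form in R^3 of the form above, applying d gives a 3-form with coefficient ∂P/∂x + ∂Q/∂y + ∂R/∂z:
  ∂P/∂x = 0
  ∂Q/∂y = z
  ∂R/∂z = 0
Sum = z, which is exactly div F.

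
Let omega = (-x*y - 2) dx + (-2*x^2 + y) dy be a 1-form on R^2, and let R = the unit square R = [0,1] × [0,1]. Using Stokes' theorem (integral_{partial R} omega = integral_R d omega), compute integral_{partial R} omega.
integral_(partial R) omega = -3/2

Stokes: integral_partial_R omega = integral_R d omega with d omega = (∂Q/∂x - ∂P/∂y) dx ∧ dy.
  ∂Q/∂x = -4*x
  ∂P/∂y = -x
  integrand = ∂Q/∂x - ∂P/∂y = -3*x.
Integrating over R: integral_0^1 integral_0^1 (-3*x) dx dy = -3/2.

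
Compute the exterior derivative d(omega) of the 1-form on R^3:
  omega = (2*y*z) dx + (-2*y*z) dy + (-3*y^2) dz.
d(omega) = (-2*z) dx ∧ dy + (-2*y) dx ∧ dz + (-4*y) dy ∧ dz

For a 1-form omega = sum_i f_i dx_i, the exterior derivative is
  d(omega) = sum_{i < j} (∂f_j/∂x_i - ∂f_i/∂x_j) dx_i ∧ dx_j.
  coefficient of dx ∧ dy: ∂f_2/∂x - ∂f_1/∂y = ∂(-2*y*z)/∂x - ∂(2*y*z)/∂y = -2*z
  coefficient of dx ∧ dz: ∂f_3/∂x - ∂f_1/∂z = ∂(-3*y^2)/∂x - ∂(2*y*z)/∂z = -2*y
  coefficient of dy ∧ dz: ∂f_3/∂y - ∂f_2/∂z = ∂(-3*y^2)/∂y - ∂(-2*y*z)/∂z = -4*y
Assembling: d(omega) = (-2*z) dx ∧ dy + (-2*y) dx ∧ dz + (-4*y) dy ∧ dz.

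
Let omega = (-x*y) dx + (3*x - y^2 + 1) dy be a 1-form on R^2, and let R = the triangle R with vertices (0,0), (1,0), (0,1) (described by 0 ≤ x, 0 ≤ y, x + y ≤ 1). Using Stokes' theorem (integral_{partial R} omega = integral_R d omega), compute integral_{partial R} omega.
integral_(partial R) omega = 5/3

Stokes: integral_partial_R omega = integral_R d omega with d omega = (∂Q/∂x - ∂P/∂y) dx ∧ dy.
  ∂Q/∂x = 3
  ∂P/∂y = -x
  integrand = ∂Q/∂x - ∂P/∂y = x + 3.
Integrating over R: integral_0^1 integral_0^{1-x} (x + 3) dy dx = 5/3.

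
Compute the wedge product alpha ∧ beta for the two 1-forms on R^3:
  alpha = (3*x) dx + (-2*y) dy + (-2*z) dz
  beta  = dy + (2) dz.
alpha ∧ beta = (3*x) dx ∧ dy + (6*x) dx ∧ dz + (-4*y + 2*z) dy ∧ dz

Distribute the wedge, using dx_i ∧ dx_j = -dx_j ∧ dx_i and dx_i ∧ dx_i = 0. For each pair (i, j) with i < j, the coefficient of dx_i ∧ dx_j in alpha ∧ beta is (alpha_i * beta_j - alpha_j * beta_i). Collecting: alpha ∧ beta = (3*x) dx ∧ dy + (6*x) dx ∧ dz + (-4*y + 2*z) dy ∧ dz.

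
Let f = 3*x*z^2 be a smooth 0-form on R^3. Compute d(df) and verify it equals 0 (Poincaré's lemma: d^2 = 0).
d(df) = 0

Step 1: df = sum_i (∂f/∂x_i) dx_i = (3*z^2) dx + (0) dy + (6*x*z) dz.
Step 2: Apply d again. Using the 1-form formula, the coefficient of dx ∧ dy in d(df) is ∂^2 f/∂x ∂y - ∂^2 f/∂y ∂x = (0) - (0) = 0 (equality of mixed partials for smooth f).
Similarly for dx ∧ dz and dy ∧ dz — all coefficients vanish. So d(df) = 0.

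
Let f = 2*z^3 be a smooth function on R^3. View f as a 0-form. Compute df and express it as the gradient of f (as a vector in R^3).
df = (0) dx + (0) dy + (6*z^2) dz; grad f = (0, 0, 6*z^2)

For a 0-form f, d f = (∂f/∂x) dx + (∂f/∂y) dy + (∂f/∂z) dz. The components of the vector representation are exactly the entries of grad f in Cartesian coordinates:
  ∂f/∂x = 0
  ∂f/∂y = 0
  ∂f/∂z = 6*z^2.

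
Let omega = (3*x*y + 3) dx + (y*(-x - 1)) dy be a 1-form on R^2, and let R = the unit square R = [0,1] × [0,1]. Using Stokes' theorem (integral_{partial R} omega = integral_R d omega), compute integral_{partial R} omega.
integral_(partial R) omega = -2

Stokes: integral_partial_R omega = integral_R d omega with d omega = (∂Q/∂x - ∂P/∂y) dx ∧ dy.
  ∂Q/∂x = -y
  ∂P/∂y = 3*x
  integrand = ∂Q/∂x - ∂P/∂y = -3*x - y.
Integrating over R: integral_0^1 integral_0^1 (-3*x - y) dx dy = -2.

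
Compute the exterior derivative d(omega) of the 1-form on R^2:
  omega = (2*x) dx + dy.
d(omega) = 0

For a 1-form omega = sum_i f_i dx_i, the exterior derivative is
  d(omega) = sum_{i < j} (∂f_j/∂x_i - ∂f_i/∂x_j) dx_i ∧ dx_j.

Assembling: d(omega) = 0.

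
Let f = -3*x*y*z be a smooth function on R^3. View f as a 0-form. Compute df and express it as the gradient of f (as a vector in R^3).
df = (-3*y*z) dx + (-3*x*z) dy + (-3*x*y) dz; grad f = (-3*y*z, -3*x*z, -3*x*y)

For a 0-form f, d f = (∂f/∂x) dx + (∂f/∂y) dy + (∂f/∂z) dz. The components of the vector representation are exactly the entries of grad f in Cartesian coordinates:
  ∂f/∂x = -3*y*z
  ∂f/∂y = -3*x*z
  ∂f/∂z = -3*x*y.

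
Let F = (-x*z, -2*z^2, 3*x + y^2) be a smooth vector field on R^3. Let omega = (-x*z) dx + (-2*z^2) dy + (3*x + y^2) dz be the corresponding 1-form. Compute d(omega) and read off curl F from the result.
d(omega) = (2*y + 4*z) dy ∧ dz + (-x - 3) dz ∧ dx + (0) dx ∧ dy; curl F = (2*y + 4*z, -x - 3, 0)

d omega = sum_{i<j} (∂f_j/∂x_i - ∂f_i/∂x_j) dx_i ∧ dx_j. Under the identification (dy ∧ dz, dz ∧ dx, dx ∧ dy) ↔ (e_x, e_y, e_z), the coefficients are exactly the components of curl F. Compute:
  ∂R/∂y - ∂Q/∂z = (2*y) - (-4*z) = 2*y + 4*z
  ∂P/∂z - ∂R/∂x = (-x) - (3) = -x - 3
  ∂Q/∂x - ∂P/∂y = (0) - (0) = 0.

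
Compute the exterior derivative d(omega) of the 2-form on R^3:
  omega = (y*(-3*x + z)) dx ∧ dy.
d(omega) = (y) dx ∧ dy ∧ dz

For a 2-form omega = sum_{i<j} g_{ij} dx_i ∧ dx_j, the exterior derivative is
  d(omega) = sum_{i<j} d(g_{ij}) ∧ dx_i ∧ dx_j = sum_{i<j, k} (∂g_{ij}/∂x_k) dx_k ∧ dx_i ∧ dx_j.
Expand each term, using dx_k ∧ dx_i ∧ dx_j = sgn(permutation) dx_{(a)} ∧ dx_{(b)} ∧ dx_{(c)} with (a < b < c) sorted:
  d(y*(-3*x + z)) includes (∂/∂z)(y*(-3*x + z)) dz = (y) dz, which multiplied by dx ∧ dy gives (y) dx ∧ dy ∧ dz
Collecting like 3-forms: d(omega) = (y) dx ∧ dy ∧ dz.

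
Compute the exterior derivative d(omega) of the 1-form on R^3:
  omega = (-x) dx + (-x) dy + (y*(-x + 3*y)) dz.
d(omega) = (-1) dx ∧ dy + (-y) dx ∧ dz + (-x + 6*y) dy ∧ dz

For a 1-form omega = sum_i f_i dx_i, the exterior derivative is
  d(omega) = sum_{i < j} (∂f_j/∂x_i - ∂f_i/∂x_j) dx_i ∧ dx_j.
  coefficient of dx ∧ dy: ∂f_2/∂x - ∂f_1/∂y = ∂(-x)/∂x - ∂(-x)/∂y = -1
  coefficient of dx ∧ dz: ∂f_3/∂x - ∂f_1/∂z = ∂(y*(-x + 3*y))/∂x - ∂(-x)/∂z = -y
  coefficient of dy ∧ dz: ∂f_3/∂y - ∂f_2/∂z = ∂(y*(-x + 3*y))/∂y - ∂(-x)/∂z = -x + 6*y
Assembling: d(omega) = (-1) dx ∧ dy + (-y) dx ∧ dz + (-x + 6*y) dy ∧ dz.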